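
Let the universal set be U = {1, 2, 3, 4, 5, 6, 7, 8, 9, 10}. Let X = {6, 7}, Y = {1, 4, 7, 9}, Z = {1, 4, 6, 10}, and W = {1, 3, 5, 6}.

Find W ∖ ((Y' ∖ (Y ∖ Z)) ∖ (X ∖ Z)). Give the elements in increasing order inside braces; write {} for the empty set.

{1}

Y' = {2, 3, 5, 6, 8, 10}
Y ∖ Z = {7, 9}
Y' ∖ (Y ∖ Z) = {2, 3, 5, 6, 8, 10}
X ∖ Z = {7}
(Y' ∖ (Y ∖ Z)) ∖ (X ∖ Z) = {2, 3, 5, 6, 8, 10}
W ∖ ((Y' ∖ (Y ∖ Z)) ∖ (X ∖ Z)) = {1}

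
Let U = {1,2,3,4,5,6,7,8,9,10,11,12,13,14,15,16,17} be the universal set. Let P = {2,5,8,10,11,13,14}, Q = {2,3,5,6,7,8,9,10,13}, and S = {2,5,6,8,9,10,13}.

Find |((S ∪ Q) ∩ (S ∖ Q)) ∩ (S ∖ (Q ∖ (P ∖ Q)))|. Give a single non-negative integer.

0

S ∪ Q = {2,3,5,6,7,8,9,10,13}
S ∖ Q = {}
(S ∪ Q) ∩ (S ∖ Q) = {}
P ∖ Q = {11,14}
Q ∖ (P ∖ Q) = {2,3,5,6,7,8,9,10,13}
S ∖ (Q ∖ (P ∖ Q)) = {}
((S ∪ Q) ∩ (S ∖ Q)) ∩ (S ∖ (Q ∖ (P ∖ Q))) = {}
|((S ∪ Q) ∩ (S ∖ Q)) ∩ (S ∖ (Q ∖ (P ∖ Q)))| = 0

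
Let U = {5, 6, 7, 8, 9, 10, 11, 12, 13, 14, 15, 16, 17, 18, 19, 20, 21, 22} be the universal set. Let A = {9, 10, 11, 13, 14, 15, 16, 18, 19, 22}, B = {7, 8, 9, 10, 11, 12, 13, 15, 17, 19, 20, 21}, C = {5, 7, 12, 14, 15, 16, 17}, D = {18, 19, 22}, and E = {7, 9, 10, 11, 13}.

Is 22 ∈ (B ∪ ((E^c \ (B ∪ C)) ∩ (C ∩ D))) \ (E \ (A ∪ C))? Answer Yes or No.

No

22 ∉ E, so 22 ∈ E^c
22 ∉ B and 22 ∉ C, so 22 ∉ B ∪ C
22 ∈ E^c and 22 ∉ (B ∪ C), so 22 ∈ E^c \ (B ∪ C)
22 ∉ C and 22 ∈ D, so 22 ∉ C ∩ D
22 ∈ (E^c \ (B ∪ C)) and 22 ∉ (C ∩ D), so 22 ∉ (E^c \ (B ∪ C)) ∩ (C ∩ D)
22 ∉ B and 22 ∉ ((E^c \ (B ∪ C)) ∩ (C ∩ D)), so 22 ∉ B ∪ ((E^c \ (B ∪ C)) ∩ (C ∩ D))
22 ∈ A and 22 ∉ C, so 22 ∈ A ∪ C
22 ∉ E and 22 ∈ (A ∪ C), so 22 ∉ E \ (A ∪ C)
22 ∉ (B ∪ ((E^c \ (B ∪ C)) ∩ (C ∩ D))) and 22 ∉ (E \ (A ∪ C)), so 22 ∉ (B ∪ ((E^c \ (B ∪ C)) ∩ (C ∩ D))) \ (E \ (A ∪ C))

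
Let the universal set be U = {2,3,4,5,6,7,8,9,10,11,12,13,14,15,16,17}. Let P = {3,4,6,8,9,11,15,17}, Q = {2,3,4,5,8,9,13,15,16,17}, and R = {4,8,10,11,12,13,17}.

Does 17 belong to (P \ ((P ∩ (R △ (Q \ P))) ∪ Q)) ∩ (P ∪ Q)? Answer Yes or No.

No

17 ∈ Q and 17 ∈ P, so 17 ∉ Q \ P
17 ∈ R and 17 ∉ (Q \ P), so 17 ∈ R △ (Q \ P)
17 ∈ P and 17 ∈ (R △ (Q \ P)), so 17 ∈ P ∩ (R △ (Q \ P))
17 ∈ (P ∩ (R △ (Q \ P))) and 17 ∈ Q, so 17 ∈ (P ∩ (R △ (Q \ P))) ∪ Q
17 ∈ P and 17 ∈ ((P ∩ (R △ (Q \ P))) ∪ Q), so 17 ∉ P \ ((P ∩ (R △ (Q \ P))) ∪ Q)
17 ∈ P and 17 ∈ Q, so 17 ∈ P ∪ Q
17 ∉ (P \ ((P ∩ (R △ (Q \ P))) ∪ Q)) and 17 ∈ (P ∪ Q), so 17 ∉ (P \ ((P ∩ (R △ (Q \ P))) ∪ Q)) ∩ (P ∪ Q)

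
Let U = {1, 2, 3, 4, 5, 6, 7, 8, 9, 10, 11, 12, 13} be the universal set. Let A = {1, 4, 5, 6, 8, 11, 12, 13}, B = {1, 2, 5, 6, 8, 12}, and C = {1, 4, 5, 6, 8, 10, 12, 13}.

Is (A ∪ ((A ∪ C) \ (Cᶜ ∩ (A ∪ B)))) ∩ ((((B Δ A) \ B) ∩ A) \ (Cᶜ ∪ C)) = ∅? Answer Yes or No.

A ∪ C = {1, 4, 5, 6, 8, 10, 11, 12, 13}
Cᶜ = {2, 3, 7, 9, 11}
A ∪ B = {1, 2, 4, 5, 6, 8, 11, 12, 13}
Cᶜ ∩ (A ∪ B) = {2, 11}
(A ∪ C) \ (Cᶜ ∩ (A ∪ B)) = {1, 4, 5, 6, 8, 10, 12, 13}
A ∪ ((A ∪ C) \ (Cᶜ ∩ (A ∪ B))) = {1, 4, 5, 6, 8, 10, 11, 12, 13}
B Δ A = {2, 4, 11, 13}
(B Δ A) \ B = {4, 11, 13}
((B Δ A) \ B) ∩ A = {4, 11, 13}
Cᶜ ∪ C = {1, 2, 3, 4, 5, 6, 7, 8, 9, 10, 11, 12, 13}
(((B Δ A) \ B) ∩ A) \ (Cᶜ ∪ C) = {}
{1, 4, 5, 6, 8, 10, 11, 12, 13} and {} share no elements.

Yes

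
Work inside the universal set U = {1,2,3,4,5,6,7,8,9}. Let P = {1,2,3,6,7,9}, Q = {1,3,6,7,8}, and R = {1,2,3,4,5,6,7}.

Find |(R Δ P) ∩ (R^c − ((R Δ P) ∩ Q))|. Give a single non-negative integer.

1

R Δ P = {4,5,9}
R^c = {8,9}
(R Δ P) ∩ Q = {}
R^c − ((R Δ P) ∩ Q) = {8,9}
(R Δ P) ∩ (R^c − ((R Δ P) ∩ Q)) = {9}
|(R Δ P) ∩ (R^c − ((R Δ P) ∩ Q))| = 1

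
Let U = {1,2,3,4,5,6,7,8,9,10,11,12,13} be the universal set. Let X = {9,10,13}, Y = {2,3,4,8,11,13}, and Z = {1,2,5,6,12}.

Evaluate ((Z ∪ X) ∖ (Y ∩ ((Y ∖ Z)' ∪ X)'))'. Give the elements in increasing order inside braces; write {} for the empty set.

{3,4,7,8,11}

Z ∪ X = {1,2,5,6,9,10,12,13}
Y ∖ Z = {3,4,8,11,13}
(Y ∖ Z)' = {1,2,5,6,7,9,10,12}
(Y ∖ Z)' ∪ X = {1,2,5,6,7,9,10,12,13}
((Y ∖ Z)' ∪ X)' = {3,4,8,11}
Y ∩ ((Y ∖ Z)' ∪ X)' = {3,4,8,11}
(Z ∪ X) ∖ (Y ∩ ((Y ∖ Z)' ∪ X)') = {1,2,5,6,9,10,12,13}
((Z ∪ X) ∖ (Y ∩ ((Y ∖ Z)' ∪ X)'))' = {3,4,7,8,11}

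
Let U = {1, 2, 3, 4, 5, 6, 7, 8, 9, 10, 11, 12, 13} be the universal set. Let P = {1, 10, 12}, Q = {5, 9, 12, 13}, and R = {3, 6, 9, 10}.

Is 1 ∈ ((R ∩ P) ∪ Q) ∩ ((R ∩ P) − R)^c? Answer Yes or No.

No

1 ∉ R and 1 ∈ P, so 1 ∉ R ∩ P
1 ∉ (R ∩ P) and 1 ∉ Q, so 1 ∉ (R ∩ P) ∪ Q
1 ∉ R and 1 ∈ P, so 1 ∉ R ∩ P
1 ∉ (R ∩ P) and 1 ∉ R, so 1 ∉ (R ∩ P) − R
1 ∈ ((R ∩ P) − R)^c since 1 ∉ ((R ∩ P) − R)
1 ∉ ((R ∩ P) ∪ Q) and 1 ∈ ((R ∩ P) − R)^c, so 1 ∉ ((R ∩ P) ∪ Q) ∩ ((R ∩ P) − R)^c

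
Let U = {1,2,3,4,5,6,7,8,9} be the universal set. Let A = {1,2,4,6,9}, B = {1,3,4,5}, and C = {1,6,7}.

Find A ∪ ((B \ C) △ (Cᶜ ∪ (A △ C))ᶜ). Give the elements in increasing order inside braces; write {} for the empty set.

B \ C = {3,4,5}
Cᶜ = {2,3,4,5,8,9}
A △ C = {2,4,7,9}
Cᶜ ∪ (A △ C) = {2,3,4,5,7,8,9}
(Cᶜ ∪ (A △ C))ᶜ = {1,6}
(B \ C) △ (Cᶜ ∪ (A △ C))ᶜ = {1,3,4,5,6}
A ∪ ((B \ C) △ (Cᶜ ∪ (A △ C))ᶜ) = {1,2,3,4,5,6,9}

{1,2,3,4,5,6,9}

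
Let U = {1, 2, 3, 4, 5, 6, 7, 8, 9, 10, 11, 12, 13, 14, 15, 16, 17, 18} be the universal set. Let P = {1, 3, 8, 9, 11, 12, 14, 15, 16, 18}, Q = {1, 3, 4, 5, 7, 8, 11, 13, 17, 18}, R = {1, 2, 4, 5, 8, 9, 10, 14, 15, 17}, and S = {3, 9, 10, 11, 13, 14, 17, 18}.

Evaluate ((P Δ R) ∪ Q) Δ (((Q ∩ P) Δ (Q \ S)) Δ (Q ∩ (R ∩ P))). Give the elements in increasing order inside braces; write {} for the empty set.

P Δ R = {2, 3, 4, 5, 10, 11, 12, 16, 17, 18}
(P Δ R) ∪ Q = {1, 2, 3, 4, 5, 7, 8, 10, 11, 12, 13, 16, 17, 18}
Q ∩ P = {1, 3, 8, 11, 18}
Q \ S = {1, 4, 5, 7, 8}
(Q ∩ P) Δ (Q \ S) = {3, 4, 5, 7, 11, 18}
R ∩ P = {1, 8, 9, 14, 15}
Q ∩ (R ∩ P) = {1, 8}
((Q ∩ P) Δ (Q \ S)) Δ (Q ∩ (R ∩ P)) = {1, 3, 4, 5, 7, 8, 11, 18}
((P Δ R) ∪ Q) Δ (((Q ∩ P) Δ (Q \ S)) Δ (Q ∩ (R ∩ P))) = {2, 10, 12, 13, 16, 17}

{2, 10, 12, 13, 16, 17}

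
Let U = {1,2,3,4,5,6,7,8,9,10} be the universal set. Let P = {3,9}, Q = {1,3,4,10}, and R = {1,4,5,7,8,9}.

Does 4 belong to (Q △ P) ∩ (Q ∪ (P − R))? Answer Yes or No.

4 ∈ Q and 4 ∉ P, so 4 ∈ Q △ P
4 ∉ P and 4 ∈ R, so 4 ∉ P − R
4 ∈ Q and 4 ∉ (P − R), so 4 ∈ Q ∪ (P − R)
4 ∈ (Q △ P) and 4 ∈ (Q ∪ (P − R)), so 4 ∈ (Q △ P) ∩ (Q ∪ (P − R))

Yes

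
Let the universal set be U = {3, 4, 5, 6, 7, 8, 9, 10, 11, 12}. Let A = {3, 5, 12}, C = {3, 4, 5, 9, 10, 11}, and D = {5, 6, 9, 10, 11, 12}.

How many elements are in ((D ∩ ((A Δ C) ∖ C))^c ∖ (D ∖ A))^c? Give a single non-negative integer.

A Δ C = {4, 9, 10, 11, 12}
(A Δ C) ∖ C = {12}
D ∩ ((A Δ C) ∖ C) = {12}
(D ∩ ((A Δ C) ∖ C))^c = {3, 4, 5, 6, 7, 8, 9, 10, 11}
D ∖ A = {6, 9, 10, 11}
(D ∩ ((A Δ C) ∖ C))^c ∖ (D ∖ A) = {3, 4, 5, 7, 8}
((D ∩ ((A Δ C) ∖ C))^c ∖ (D ∖ A))^c = {6, 9, 10, 11, 12}
|((D ∩ ((A Δ C) ∖ C))^c ∖ (D ∖ A))^c| = 5

5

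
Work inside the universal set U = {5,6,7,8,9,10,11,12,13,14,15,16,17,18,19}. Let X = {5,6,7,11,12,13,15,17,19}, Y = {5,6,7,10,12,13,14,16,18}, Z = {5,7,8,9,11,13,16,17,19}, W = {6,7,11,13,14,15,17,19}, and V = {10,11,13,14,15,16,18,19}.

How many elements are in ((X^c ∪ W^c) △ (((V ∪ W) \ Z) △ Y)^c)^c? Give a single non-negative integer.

8

X^c = {8,9,10,14,16,18}
W^c = {5,8,9,10,12,16,18}
X^c ∪ W^c = {5,8,9,10,12,14,16,18}
V ∪ W = {6,7,10,11,13,14,15,16,17,18,19}
(V ∪ W) \ Z = {6,10,14,15,18}
((V ∪ W) \ Z) △ Y = {5,7,12,13,15,16}
(((V ∪ W) \ Z) △ Y)^c = {6,8,9,10,11,14,17,18,19}
(X^c ∪ W^c) △ (((V ∪ W) \ Z) △ Y)^c = {5,6,11,12,16,17,19}
((X^c ∪ W^c) △ (((V ∪ W) \ Z) △ Y)^c)^c = {7,8,9,10,13,14,15,18}
|((X^c ∪ W^c) △ (((V ∪ W) \ Z) △ Y)^c)^c| = 8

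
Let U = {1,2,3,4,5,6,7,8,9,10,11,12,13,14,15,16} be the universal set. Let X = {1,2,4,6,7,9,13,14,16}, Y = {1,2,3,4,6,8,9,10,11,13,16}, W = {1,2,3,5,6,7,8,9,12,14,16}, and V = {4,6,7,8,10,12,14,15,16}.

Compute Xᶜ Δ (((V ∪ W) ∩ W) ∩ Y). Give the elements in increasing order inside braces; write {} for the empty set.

{1,2,5,6,9,10,11,12,15,16}

Xᶜ = {3,5,8,10,11,12,15}
V ∪ W = {1,2,3,4,5,6,7,8,9,10,12,14,15,16}
(V ∪ W) ∩ W = {1,2,3,5,6,7,8,9,12,14,16}
((V ∪ W) ∩ W) ∩ Y = {1,2,3,6,8,9,16}
Xᶜ Δ (((V ∪ W) ∩ W) ∩ Y) = {1,2,5,6,9,10,11,12,15,16}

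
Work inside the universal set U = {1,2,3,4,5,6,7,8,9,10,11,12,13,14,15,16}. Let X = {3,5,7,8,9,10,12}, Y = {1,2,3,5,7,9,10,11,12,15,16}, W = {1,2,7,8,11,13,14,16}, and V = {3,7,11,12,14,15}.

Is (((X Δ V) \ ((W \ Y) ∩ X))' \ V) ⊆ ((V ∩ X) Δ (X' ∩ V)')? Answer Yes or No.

X Δ V = {5,8,9,10,11,14,15}
W \ Y = {8,13,14}
(W \ Y) ∩ X = {8}
(X Δ V) \ ((W \ Y) ∩ X) = {5,9,10,11,14,15}
((X Δ V) \ ((W \ Y) ∩ X))' = {1,2,3,4,6,7,8,12,13,16}
((X Δ V) \ ((W \ Y) ∩ X))' \ V = {1,2,4,6,8,13,16}
V ∩ X = {3,7,12}
X' = {1,2,4,6,11,13,14,15,16}
X' ∩ V = {11,14,15}
(X' ∩ V)' = {1,2,3,4,5,6,7,8,9,10,12,13,16}
(V ∩ X) Δ (X' ∩ V)' = {1,2,4,5,6,8,9,10,13,16}
Every element of {1,2,4,6,8,13,16} is in {1,2,4,5,6,8,9,10,13,16}, so ((X Δ V) \ ((W \ Y) ∩ X))' \ V ⊆ (V ∩ X) Δ (X' ∩ V)'.

Yes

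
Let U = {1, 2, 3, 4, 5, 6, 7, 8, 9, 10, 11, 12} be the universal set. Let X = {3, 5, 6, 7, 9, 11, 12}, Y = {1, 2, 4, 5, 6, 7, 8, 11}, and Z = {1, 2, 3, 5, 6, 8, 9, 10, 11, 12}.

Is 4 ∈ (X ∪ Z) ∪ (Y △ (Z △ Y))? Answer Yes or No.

No

4 ∉ X and 4 ∉ Z, so 4 ∉ X ∪ Z
4 ∉ Z and 4 ∈ Y, so 4 ∈ Z △ Y
4 ∈ Y and 4 ∈ (Z △ Y), so 4 ∉ Y △ (Z △ Y)
4 ∉ (X ∪ Z) and 4 ∉ (Y △ (Z △ Y)), so 4 ∉ (X ∪ Z) ∪ (Y △ (Z △ Y))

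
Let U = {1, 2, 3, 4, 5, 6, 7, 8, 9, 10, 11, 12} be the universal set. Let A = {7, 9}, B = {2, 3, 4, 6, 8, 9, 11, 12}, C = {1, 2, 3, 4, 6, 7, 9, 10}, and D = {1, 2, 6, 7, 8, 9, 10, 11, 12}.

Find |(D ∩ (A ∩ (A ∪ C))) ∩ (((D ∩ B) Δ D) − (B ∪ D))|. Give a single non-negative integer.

A ∪ C = {1, 2, 3, 4, 6, 7, 9, 10}
A ∩ (A ∪ C) = {7, 9}
D ∩ (A ∩ (A ∪ C)) = {7, 9}
D ∩ B = {2, 6, 8, 9, 11, 12}
(D ∩ B) Δ D = {1, 7, 10}
B ∪ D = {1, 2, 3, 4, 6, 7, 8, 9, 10, 11, 12}
((D ∩ B) Δ D) − (B ∪ D) = {}
(D ∩ (A ∩ (A ∪ C))) ∩ (((D ∩ B) Δ D) − (B ∪ D)) = {}
|(D ∩ (A ∩ (A ∪ C))) ∩ (((D ∩ B) Δ D) − (B ∪ D))| = 0

0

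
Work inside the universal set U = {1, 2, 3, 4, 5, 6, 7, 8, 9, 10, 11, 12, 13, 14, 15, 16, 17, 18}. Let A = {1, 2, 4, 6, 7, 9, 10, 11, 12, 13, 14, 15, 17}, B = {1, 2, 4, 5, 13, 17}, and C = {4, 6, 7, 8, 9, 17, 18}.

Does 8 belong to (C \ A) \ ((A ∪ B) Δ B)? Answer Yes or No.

Yes

8 ∈ C and 8 ∉ A, so 8 ∈ C \ A
8 ∉ A and 8 ∉ B, so 8 ∉ A ∪ B
8 ∉ (A ∪ B) and 8 ∉ B, so 8 ∉ (A ∪ B) Δ B
8 ∈ (C \ A) and 8 ∉ ((A ∪ B) Δ B), so 8 ∈ (C \ A) \ ((A ∪ B) Δ B)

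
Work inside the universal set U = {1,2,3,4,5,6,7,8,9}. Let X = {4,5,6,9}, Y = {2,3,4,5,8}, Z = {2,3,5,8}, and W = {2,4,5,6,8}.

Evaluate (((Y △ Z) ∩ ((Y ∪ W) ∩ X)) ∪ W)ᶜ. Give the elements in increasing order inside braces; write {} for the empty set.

{1,3,7,9}

Y △ Z = {4}
Y ∪ W = {2,3,4,5,6,8}
(Y ∪ W) ∩ X = {4,5,6}
(Y △ Z) ∩ ((Y ∪ W) ∩ X) = {4}
((Y △ Z) ∩ ((Y ∪ W) ∩ X)) ∪ W = {2,4,5,6,8}
(((Y △ Z) ∩ ((Y ∪ W) ∩ X)) ∪ W)ᶜ = {1,3,7,9}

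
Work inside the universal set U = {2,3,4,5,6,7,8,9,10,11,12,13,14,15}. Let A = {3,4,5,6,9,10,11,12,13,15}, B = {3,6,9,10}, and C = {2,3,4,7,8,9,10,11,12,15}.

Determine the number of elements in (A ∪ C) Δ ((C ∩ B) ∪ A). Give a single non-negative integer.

3

A ∪ C = {2,3,4,5,6,7,8,9,10,11,12,13,15}
C ∩ B = {3,9,10}
(C ∩ B) ∪ A = {3,4,5,6,9,10,11,12,13,15}
(A ∪ C) Δ ((C ∩ B) ∪ A) = {2,7,8}
|(A ∪ C) Δ ((C ∩ B) ∪ A)| = 3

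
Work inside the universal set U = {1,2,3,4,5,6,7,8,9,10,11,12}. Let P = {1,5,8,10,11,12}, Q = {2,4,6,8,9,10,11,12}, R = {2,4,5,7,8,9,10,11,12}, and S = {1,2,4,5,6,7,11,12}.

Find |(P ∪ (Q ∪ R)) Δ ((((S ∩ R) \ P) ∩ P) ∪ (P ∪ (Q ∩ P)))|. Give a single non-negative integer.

Q ∪ R = {2,4,5,6,7,8,9,10,11,12}
P ∪ (Q ∪ R) = {1,2,4,5,6,7,8,9,10,11,12}
S ∩ R = {2,4,5,7,11,12}
(S ∩ R) \ P = {2,4,7}
((S ∩ R) \ P) ∩ P = {}
Q ∩ P = {8,10,11,12}
P ∪ (Q ∩ P) = {1,5,8,10,11,12}
(((S ∩ R) \ P) ∩ P) ∪ (P ∪ (Q ∩ P)) = {1,5,8,10,11,12}
(P ∪ (Q ∪ R)) Δ ((((S ∩ R) \ P) ∩ P) ∪ (P ∪ (Q ∩ P))) = {2,4,6,7,9}
|(P ∪ (Q ∪ R)) Δ ((((S ∩ R) \ P) ∩ P) ∪ (P ∪ (Q ∩ P)))| = 5

5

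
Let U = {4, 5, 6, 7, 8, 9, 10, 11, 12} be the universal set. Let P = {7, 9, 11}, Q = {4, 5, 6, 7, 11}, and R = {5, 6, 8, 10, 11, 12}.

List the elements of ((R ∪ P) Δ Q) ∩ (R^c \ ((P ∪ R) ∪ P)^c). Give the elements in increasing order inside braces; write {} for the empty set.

R ∪ P = {5, 6, 7, 8, 9, 10, 11, 12}
(R ∪ P) Δ Q = {4, 8, 9, 10, 12}
R^c = {4, 7, 9}
P ∪ R = {5, 6, 7, 8, 9, 10, 11, 12}
(P ∪ R) ∪ P = {5, 6, 7, 8, 9, 10, 11, 12}
((P ∪ R) ∪ P)^c = {4}
R^c \ ((P ∪ R) ∪ P)^c = {7, 9}
((R ∪ P) Δ Q) ∩ (R^c \ ((P ∪ R) ∪ P)^c) = {9}

{9}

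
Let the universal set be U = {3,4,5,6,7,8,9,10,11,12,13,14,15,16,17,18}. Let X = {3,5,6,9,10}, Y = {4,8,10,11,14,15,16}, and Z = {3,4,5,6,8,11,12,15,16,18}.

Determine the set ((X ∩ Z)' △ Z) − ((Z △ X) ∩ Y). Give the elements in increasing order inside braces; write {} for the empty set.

X ∩ Z = {3,5,6}
(X ∩ Z)' = {4,7,8,9,10,11,12,13,14,15,16,17,18}
(X ∩ Z)' △ Z = {3,5,6,7,9,10,13,14,17}
Z △ X = {4,8,9,10,11,12,15,16,18}
(Z △ X) ∩ Y = {4,8,10,11,15,16}
((X ∩ Z)' △ Z) − ((Z △ X) ∩ Y) = {3,5,6,7,9,13,14,17}

{3,5,6,7,9,13,14,17}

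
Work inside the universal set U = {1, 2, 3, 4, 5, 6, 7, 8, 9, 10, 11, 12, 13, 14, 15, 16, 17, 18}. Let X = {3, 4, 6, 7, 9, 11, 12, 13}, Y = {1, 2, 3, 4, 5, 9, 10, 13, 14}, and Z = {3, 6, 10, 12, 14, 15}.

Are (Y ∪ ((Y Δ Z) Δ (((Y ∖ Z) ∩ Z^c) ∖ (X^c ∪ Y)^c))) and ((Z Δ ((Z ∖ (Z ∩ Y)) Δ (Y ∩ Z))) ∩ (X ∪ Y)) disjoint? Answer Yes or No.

Y Δ Z = {1, 2, 4, 5, 6, 9, 12, 13, 15}
Y ∖ Z = {1, 2, 4, 5, 9, 13}
Z^c = {1, 2, 4, 5, 7, 8, 9, 11, 13, 16, 17, 18}
(Y ∖ Z) ∩ Z^c = {1, 2, 4, 5, 9, 13}
X^c = {1, 2, 5, 8, 10, 14, 15, 16, 17, 18}
X^c ∪ Y = {1, 2, 3, 4, 5, 8, 9, 10, 13, 14, 15, 16, 17, 18}
(X^c ∪ Y)^c = {6, 7, 11, 12}
((Y ∖ Z) ∩ Z^c) ∖ (X^c ∪ Y)^c = {1, 2, 4, 5, 9, 13}
(Y Δ Z) Δ (((Y ∖ Z) ∩ Z^c) ∖ (X^c ∪ Y)^c) = {6, 12, 15}
Y ∪ ((Y Δ Z) Δ (((Y ∖ Z) ∩ Z^c) ∖ (X^c ∪ Y)^c)) = {1, 2, 3, 4, 5, 6, 9, 10, 12, 13, 14, 15}
Z ∩ Y = {3, 10, 14}
Z ∖ (Z ∩ Y) = {6, 12, 15}
Y ∩ Z = {3, 10, 14}
(Z ∖ (Z ∩ Y)) Δ (Y ∩ Z) = {3, 6, 10, 12, 14, 15}
Z Δ ((Z ∖ (Z ∩ Y)) Δ (Y ∩ Z)) = {}
X ∪ Y = {1, 2, 3, 4, 5, 6, 7, 9, 10, 11, 12, 13, 14}
(Z Δ ((Z ∖ (Z ∩ Y)) Δ (Y ∩ Z))) ∩ (X ∪ Y) = {}
{1, 2, 3, 4, 5, 6, 9, 10, 12, 13, 14, 15} and {} share no elements.

Yes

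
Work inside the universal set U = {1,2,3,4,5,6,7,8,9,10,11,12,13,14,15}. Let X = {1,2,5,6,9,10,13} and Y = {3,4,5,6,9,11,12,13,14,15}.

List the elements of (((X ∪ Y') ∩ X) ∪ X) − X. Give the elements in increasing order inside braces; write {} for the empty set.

{}

Y' = {1,2,7,8,10}
X ∪ Y' = {1,2,5,6,7,8,9,10,13}
(X ∪ Y') ∩ X = {1,2,5,6,9,10,13}
((X ∪ Y') ∩ X) ∪ X = {1,2,5,6,9,10,13}
(((X ∪ Y') ∩ X) ∪ X) − X = {}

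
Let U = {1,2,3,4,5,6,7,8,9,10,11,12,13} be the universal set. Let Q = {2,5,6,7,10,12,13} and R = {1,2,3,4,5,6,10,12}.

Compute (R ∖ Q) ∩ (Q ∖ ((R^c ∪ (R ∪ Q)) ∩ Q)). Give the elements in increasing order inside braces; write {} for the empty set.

R ∖ Q = {1,3,4}
R^c = {7,8,9,11,13}
R ∪ Q = {1,2,3,4,5,6,7,10,12,13}
R^c ∪ (R ∪ Q) = {1,2,3,4,5,6,7,8,9,10,11,12,13}
(R^c ∪ (R ∪ Q)) ∩ Q = {2,5,6,7,10,12,13}
Q ∖ ((R^c ∪ (R ∪ Q)) ∩ Q) = {}
(R ∖ Q) ∩ (Q ∖ ((R^c ∪ (R ∪ Q)) ∩ Q)) = {}

{}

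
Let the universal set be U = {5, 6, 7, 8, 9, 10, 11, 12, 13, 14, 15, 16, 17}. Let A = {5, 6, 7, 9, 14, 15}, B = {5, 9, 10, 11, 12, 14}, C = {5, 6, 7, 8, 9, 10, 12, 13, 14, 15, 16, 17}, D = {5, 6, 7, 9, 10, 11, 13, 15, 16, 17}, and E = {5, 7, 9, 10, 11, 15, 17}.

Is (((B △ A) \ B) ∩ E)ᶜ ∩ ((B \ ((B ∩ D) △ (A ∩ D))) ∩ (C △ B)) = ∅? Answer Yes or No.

B △ A = {6, 7, 10, 11, 12, 15}
(B △ A) \ B = {6, 7, 15}
((B △ A) \ B) ∩ E = {7, 15}
(((B △ A) \ B) ∩ E)ᶜ = {5, 6, 8, 9, 10, 11, 12, 13, 14, 16, 17}
B ∩ D = {5, 9, 10, 11}
A ∩ D = {5, 6, 7, 9, 15}
(B ∩ D) △ (A ∩ D) = {6, 7, 10, 11, 15}
B \ ((B ∩ D) △ (A ∩ D)) = {5, 9, 12, 14}
C △ B = {6, 7, 8, 11, 13, 15, 16, 17}
(B \ ((B ∩ D) △ (A ∩ D))) ∩ (C △ B) = {}
{5, 6, 8, 9, 10, 11, 12, 13, 14, 16, 17} and {} share no elements.

Yes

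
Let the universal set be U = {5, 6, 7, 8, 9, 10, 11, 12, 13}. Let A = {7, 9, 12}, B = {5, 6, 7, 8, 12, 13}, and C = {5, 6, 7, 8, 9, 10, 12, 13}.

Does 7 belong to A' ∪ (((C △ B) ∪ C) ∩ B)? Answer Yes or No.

7 ∈ A, so 7 ∉ A'
7 ∈ C and 7 ∈ B, so 7 ∉ C △ B
7 ∉ (C △ B) and 7 ∈ C, so 7 ∈ (C △ B) ∪ C
7 ∈ ((C △ B) ∪ C) and 7 ∈ B, so 7 ∈ ((C △ B) ∪ C) ∩ B
7 ∉ A' and 7 ∈ (((C △ B) ∪ C) ∩ B), so 7 ∈ A' ∪ (((C △ B) ∪ C) ∩ B)

Yes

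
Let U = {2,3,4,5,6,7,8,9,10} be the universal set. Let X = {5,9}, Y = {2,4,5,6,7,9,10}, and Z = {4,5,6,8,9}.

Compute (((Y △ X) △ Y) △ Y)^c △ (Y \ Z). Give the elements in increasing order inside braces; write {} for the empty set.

Y △ X = {2,4,6,7,10}
(Y △ X) △ Y = {5,9}
((Y △ X) △ Y) △ Y = {2,4,6,7,10}
(((Y △ X) △ Y) △ Y)^c = {3,5,8,9}
Y \ Z = {2,7,10}
(((Y △ X) △ Y) △ Y)^c △ (Y \ Z) = {2,3,5,7,8,9,10}

{2,3,5,7,8,9,10}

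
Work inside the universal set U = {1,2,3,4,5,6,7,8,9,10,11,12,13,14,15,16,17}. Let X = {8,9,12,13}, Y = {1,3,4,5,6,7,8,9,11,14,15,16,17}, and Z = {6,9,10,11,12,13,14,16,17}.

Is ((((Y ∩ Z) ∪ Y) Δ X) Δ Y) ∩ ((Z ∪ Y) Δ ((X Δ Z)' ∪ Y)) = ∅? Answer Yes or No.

Yes

Y ∩ Z = {6,9,11,14,16,17}
(Y ∩ Z) ∪ Y = {1,3,4,5,6,7,8,9,11,14,15,16,17}
((Y ∩ Z) ∪ Y) Δ X = {1,3,4,5,6,7,11,12,13,14,15,16,17}
(((Y ∩ Z) ∪ Y) Δ X) Δ Y = {8,9,12,13}
Z ∪ Y = {1,3,4,5,6,7,8,9,10,11,12,13,14,15,16,17}
X Δ Z = {6,8,10,11,14,16,17}
(X Δ Z)' = {1,2,3,4,5,7,9,12,13,15}
(X Δ Z)' ∪ Y = {1,2,3,4,5,6,7,8,9,11,12,13,14,15,16,17}
(Z ∪ Y) Δ ((X Δ Z)' ∪ Y) = {2,10}
{8,9,12,13} and {2,10} share no elements.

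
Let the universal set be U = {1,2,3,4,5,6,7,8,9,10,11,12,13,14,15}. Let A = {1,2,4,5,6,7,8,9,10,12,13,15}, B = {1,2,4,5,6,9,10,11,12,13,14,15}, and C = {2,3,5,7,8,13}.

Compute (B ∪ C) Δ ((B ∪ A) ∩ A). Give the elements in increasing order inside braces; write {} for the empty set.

B ∪ C = {1,2,3,4,5,6,7,8,9,10,11,12,13,14,15}
B ∪ A = {1,2,4,5,6,7,8,9,10,11,12,13,14,15}
(B ∪ A) ∩ A = {1,2,4,5,6,7,8,9,10,12,13,15}
(B ∪ C) Δ ((B ∪ A) ∩ A) = {3,11,14}

{3,11,14}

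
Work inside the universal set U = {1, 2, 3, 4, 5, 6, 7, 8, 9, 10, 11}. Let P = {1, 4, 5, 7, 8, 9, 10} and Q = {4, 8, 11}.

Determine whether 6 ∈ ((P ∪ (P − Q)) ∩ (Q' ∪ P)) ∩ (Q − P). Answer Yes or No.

6 ∉ P and 6 ∉ Q, so 6 ∉ P − Q
6 ∉ P and 6 ∉ (P − Q), so 6 ∉ P ∪ (P − Q)
6 ∉ Q, so 6 ∈ Q'
6 ∈ Q' and 6 ∉ P, so 6 ∈ Q' ∪ P
6 ∉ (P ∪ (P − Q)) and 6 ∈ (Q' ∪ P), so 6 ∉ (P ∪ (P − Q)) ∩ (Q' ∪ P)
6 ∉ Q and 6 ∉ P, so 6 ∉ Q − P
6 ∉ ((P ∪ (P − Q)) ∩ (Q' ∪ P)) and 6 ∉ (Q − P), so 6 ∉ ((P ∪ (P − Q)) ∩ (Q' ∪ P)) ∩ (Q − P)

No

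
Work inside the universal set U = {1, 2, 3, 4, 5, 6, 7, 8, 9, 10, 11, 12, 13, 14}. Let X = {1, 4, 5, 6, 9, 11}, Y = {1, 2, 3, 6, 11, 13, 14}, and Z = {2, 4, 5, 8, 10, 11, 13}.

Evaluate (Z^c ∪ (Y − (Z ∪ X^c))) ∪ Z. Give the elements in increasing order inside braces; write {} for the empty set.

{1, 2, 3, 4, 5, 6, 7, 8, 9, 10, 11, 12, 13, 14}

Z^c = {1, 3, 6, 7, 9, 12, 14}
X^c = {2, 3, 7, 8, 10, 12, 13, 14}
Z ∪ X^c = {2, 3, 4, 5, 7, 8, 10, 11, 12, 13, 14}
Y − (Z ∪ X^c) = {1, 6}
Z^c ∪ (Y − (Z ∪ X^c)) = {1, 3, 6, 7, 9, 12, 14}
(Z^c ∪ (Y − (Z ∪ X^c))) ∪ Z = {1, 2, 3, 4, 5, 6, 7, 8, 9, 10, 11, 12, 13, 14}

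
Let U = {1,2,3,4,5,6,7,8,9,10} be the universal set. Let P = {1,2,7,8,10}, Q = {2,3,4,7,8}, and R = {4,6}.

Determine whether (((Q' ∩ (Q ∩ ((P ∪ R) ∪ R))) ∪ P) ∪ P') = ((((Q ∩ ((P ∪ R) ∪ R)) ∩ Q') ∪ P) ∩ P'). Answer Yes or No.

No

Q' = {1,5,6,9,10}
P ∪ R = {1,2,4,6,7,8,10}
(P ∪ R) ∪ R = {1,2,4,6,7,8,10}
Q ∩ ((P ∪ R) ∪ R) = {2,4,7,8}
Q' ∩ (Q ∩ ((P ∪ R) ∪ R)) = {}
(Q' ∩ (Q ∩ ((P ∪ R) ∪ R))) ∪ P = {1,2,7,8,10}
P' = {3,4,5,6,9}
((Q' ∩ (Q ∩ ((P ∪ R) ∪ R))) ∪ P) ∪ P' = {1,2,3,4,5,6,7,8,9,10}
(Q ∩ ((P ∪ R) ∪ R)) ∩ Q' = {}
((Q ∩ ((P ∪ R) ∪ R)) ∩ Q') ∪ P = {1,2,7,8,10}
(((Q ∩ ((P ∪ R) ∪ R)) ∩ Q') ∪ P) ∩ P' = {}
1 ∈ ((Q' ∩ (Q ∩ ((P ∪ R) ∪ R))) ∪ P) ∪ P' but 1 ∉ (((Q ∩ ((P ∪ R) ∪ R)) ∩ Q') ∪ P) ∩ P', so they differ.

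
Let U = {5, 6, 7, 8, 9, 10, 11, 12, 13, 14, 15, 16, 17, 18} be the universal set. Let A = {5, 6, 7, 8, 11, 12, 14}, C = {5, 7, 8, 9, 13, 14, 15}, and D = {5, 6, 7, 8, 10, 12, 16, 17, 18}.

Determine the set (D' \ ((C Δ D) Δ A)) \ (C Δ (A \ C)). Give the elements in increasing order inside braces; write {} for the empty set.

{}

D' = {9, 11, 13, 14, 15}
C Δ D = {6, 9, 10, 12, 13, 14, 15, 16, 17, 18}
(C Δ D) Δ A = {5, 7, 8, 9, 10, 11, 13, 15, 16, 17, 18}
D' \ ((C Δ D) Δ A) = {14}
A \ C = {6, 11, 12}
C Δ (A \ C) = {5, 6, 7, 8, 9, 11, 12, 13, 14, 15}
(D' \ ((C Δ D) Δ A)) \ (C Δ (A \ C)) = {}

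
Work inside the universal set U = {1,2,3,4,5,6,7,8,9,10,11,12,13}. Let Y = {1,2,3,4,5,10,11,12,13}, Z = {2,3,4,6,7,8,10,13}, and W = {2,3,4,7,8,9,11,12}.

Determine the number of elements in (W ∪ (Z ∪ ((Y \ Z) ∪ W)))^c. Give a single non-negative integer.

0

Y \ Z = {1,5,11,12}
(Y \ Z) ∪ W = {1,2,3,4,5,7,8,9,11,12}
Z ∪ ((Y \ Z) ∪ W) = {1,2,3,4,5,6,7,8,9,10,11,12,13}
W ∪ (Z ∪ ((Y \ Z) ∪ W)) = {1,2,3,4,5,6,7,8,9,10,11,12,13}
(W ∪ (Z ∪ ((Y \ Z) ∪ W)))^c = {}
|(W ∪ (Z ∪ ((Y \ Z) ∪ W)))^c| = 0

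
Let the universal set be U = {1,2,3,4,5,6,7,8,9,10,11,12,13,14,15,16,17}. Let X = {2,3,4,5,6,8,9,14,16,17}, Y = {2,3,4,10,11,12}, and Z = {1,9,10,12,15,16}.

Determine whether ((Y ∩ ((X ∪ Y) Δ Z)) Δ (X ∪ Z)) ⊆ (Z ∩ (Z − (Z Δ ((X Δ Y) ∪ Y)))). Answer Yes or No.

No

X ∪ Y = {2,3,4,5,6,8,9,10,11,12,14,16,17}
(X ∪ Y) Δ Z = {1,2,3,4,5,6,8,11,14,15,17}
Y ∩ ((X ∪ Y) Δ Z) = {2,3,4,11}
X ∪ Z = {1,2,3,4,5,6,8,9,10,12,14,15,16,17}
(Y ∩ ((X ∪ Y) Δ Z)) Δ (X ∪ Z) = {1,5,6,8,9,10,11,12,14,15,16,17}
X Δ Y = {5,6,8,9,10,11,12,14,16,17}
(X Δ Y) ∪ Y = {2,3,4,5,6,8,9,10,11,12,14,16,17}
Z Δ ((X Δ Y) ∪ Y) = {1,2,3,4,5,6,8,11,14,15,17}
Z − (Z Δ ((X Δ Y) ∪ Y)) = {9,10,12,16}
Z ∩ (Z − (Z Δ ((X Δ Y) ∪ Y))) = {9,10,12,16}
1 ∈ (Y ∩ ((X ∪ Y) Δ Z)) Δ (X ∪ Z) but 1 ∉ Z ∩ (Z − (Z Δ ((X Δ Y) ∪ Y))), so the inclusion fails.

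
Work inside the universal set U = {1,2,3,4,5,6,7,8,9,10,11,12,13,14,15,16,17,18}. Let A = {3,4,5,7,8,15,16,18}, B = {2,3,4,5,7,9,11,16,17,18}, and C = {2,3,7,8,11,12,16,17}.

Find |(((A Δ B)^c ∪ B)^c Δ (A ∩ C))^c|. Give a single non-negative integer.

14

A Δ B = {2,8,9,11,15,17}
(A Δ B)^c = {1,3,4,5,6,7,10,12,13,14,16,18}
(A Δ B)^c ∪ B = {1,2,3,4,5,6,7,9,10,11,12,13,14,16,17,18}
((A Δ B)^c ∪ B)^c = {8,15}
A ∩ C = {3,7,8,16}
((A Δ B)^c ∪ B)^c Δ (A ∩ C) = {3,7,15,16}
(((A Δ B)^c ∪ B)^c Δ (A ∩ C))^c = {1,2,4,5,6,8,9,10,11,12,13,14,17,18}
|(((A Δ B)^c ∪ B)^c Δ (A ∩ C))^c| = 14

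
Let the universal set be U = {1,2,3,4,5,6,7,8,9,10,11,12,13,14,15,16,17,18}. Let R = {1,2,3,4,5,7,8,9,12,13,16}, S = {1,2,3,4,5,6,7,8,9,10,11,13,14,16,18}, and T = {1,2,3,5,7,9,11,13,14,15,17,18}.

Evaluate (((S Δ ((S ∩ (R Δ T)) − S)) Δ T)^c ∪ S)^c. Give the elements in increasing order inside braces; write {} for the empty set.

{15,17}

R Δ T = {4,8,11,12,14,15,16,17,18}
S ∩ (R Δ T) = {4,8,11,14,16,18}
(S ∩ (R Δ T)) − S = {}
S Δ ((S ∩ (R Δ T)) − S) = {1,2,3,4,5,6,7,8,9,10,11,13,14,16,18}
(S Δ ((S ∩ (R Δ T)) − S)) Δ T = {4,6,8,10,15,16,17}
((S Δ ((S ∩ (R Δ T)) − S)) Δ T)^c = {1,2,3,5,7,9,11,12,13,14,18}
((S Δ ((S ∩ (R Δ T)) − S)) Δ T)^c ∪ S = {1,2,3,4,5,6,7,8,9,10,11,12,13,14,16,18}
(((S Δ ((S ∩ (R Δ T)) − S)) Δ T)^c ∪ S)^c = {15,17}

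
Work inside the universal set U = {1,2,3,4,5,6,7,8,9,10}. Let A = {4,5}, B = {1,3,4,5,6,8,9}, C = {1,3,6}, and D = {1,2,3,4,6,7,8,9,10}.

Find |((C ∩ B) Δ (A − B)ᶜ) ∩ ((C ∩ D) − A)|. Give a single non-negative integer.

0

C ∩ B = {1,3,6}
A − B = {}
(A − B)ᶜ = {1,2,3,4,5,6,7,8,9,10}
(C ∩ B) Δ (A − B)ᶜ = {2,4,5,7,8,9,10}
C ∩ D = {1,3,6}
(C ∩ D) − A = {1,3,6}
((C ∩ B) Δ (A − B)ᶜ) ∩ ((C ∩ D) − A) = {}
|((C ∩ B) Δ (A − B)ᶜ) ∩ ((C ∩ D) − A)| = 0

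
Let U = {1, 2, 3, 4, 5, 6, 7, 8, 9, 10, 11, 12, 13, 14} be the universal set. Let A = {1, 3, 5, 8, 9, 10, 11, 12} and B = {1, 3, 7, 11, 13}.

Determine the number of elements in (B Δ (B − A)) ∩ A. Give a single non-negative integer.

3

B − A = {7, 13}
B Δ (B − A) = {1, 3, 11}
(B Δ (B − A)) ∩ A = {1, 3, 11}
|(B Δ (B − A)) ∩ A| = 3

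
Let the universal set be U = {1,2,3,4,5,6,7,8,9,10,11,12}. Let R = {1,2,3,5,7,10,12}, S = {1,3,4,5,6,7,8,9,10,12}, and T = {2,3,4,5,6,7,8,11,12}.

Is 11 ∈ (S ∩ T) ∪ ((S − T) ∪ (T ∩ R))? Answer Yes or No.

11 ∉ S and 11 ∈ T, so 11 ∉ S ∩ T
11 ∉ S and 11 ∈ T, so 11 ∉ S − T
11 ∈ T and 11 ∉ R, so 11 ∉ T ∩ R
11 ∉ (S − T) and 11 ∉ (T ∩ R), so 11 ∉ (S − T) ∪ (T ∩ R)
11 ∉ (S ∩ T) and 11 ∉ ((S − T) ∪ (T ∩ R)), so 11 ∉ (S ∩ T) ∪ ((S − T) ∪ (T ∩ R))

No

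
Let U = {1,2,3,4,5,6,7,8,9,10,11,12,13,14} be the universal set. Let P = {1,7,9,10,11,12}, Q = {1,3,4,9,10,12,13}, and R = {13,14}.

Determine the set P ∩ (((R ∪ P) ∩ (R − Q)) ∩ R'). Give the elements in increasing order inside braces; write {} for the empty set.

{}

R ∪ P = {1,7,9,10,11,12,13,14}
R − Q = {14}
(R ∪ P) ∩ (R − Q) = {14}
R' = {1,2,3,4,5,6,7,8,9,10,11,12}
((R ∪ P) ∩ (R − Q)) ∩ R' = {}
P ∩ (((R ∪ P) ∩ (R − Q)) ∩ R') = {}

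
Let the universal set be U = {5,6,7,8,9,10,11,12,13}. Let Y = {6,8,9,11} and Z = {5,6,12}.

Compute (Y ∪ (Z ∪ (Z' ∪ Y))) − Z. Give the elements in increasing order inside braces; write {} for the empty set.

{7,8,9,10,11,13}

Z' = {7,8,9,10,11,13}
Z' ∪ Y = {6,7,8,9,10,11,13}
Z ∪ (Z' ∪ Y) = {5,6,7,8,9,10,11,12,13}
Y ∪ (Z ∪ (Z' ∪ Y)) = {5,6,7,8,9,10,11,12,13}
(Y ∪ (Z ∪ (Z' ∪ Y))) − Z = {7,8,9,10,11,13}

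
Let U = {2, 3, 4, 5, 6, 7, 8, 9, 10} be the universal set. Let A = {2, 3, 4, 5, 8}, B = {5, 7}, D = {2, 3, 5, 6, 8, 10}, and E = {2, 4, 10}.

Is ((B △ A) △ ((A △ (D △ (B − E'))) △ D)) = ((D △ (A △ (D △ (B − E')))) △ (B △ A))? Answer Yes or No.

B △ A = {2, 3, 4, 7, 8}
E' = {3, 5, 6, 7, 8, 9}
B − E' = {}
D △ (B − E') = {2, 3, 5, 6, 8, 10}
A △ (D △ (B − E')) = {4, 6, 10}
(A △ (D △ (B − E'))) △ D = {2, 3, 4, 5, 8}
(B △ A) △ ((A △ (D △ (B − E'))) △ D) = {5, 7}
D △ (A △ (D △ (B − E'))) = {2, 3, 4, 5, 8}
(D △ (A △ (D △ (B − E')))) △ (B △ A) = {5, 7}
Both equal {5, 7}, so (B △ A) △ ((A △ (D △ (B − E'))) △ D) = (D △ (A △ (D △ (B − E')))) △ (B △ A).

Yes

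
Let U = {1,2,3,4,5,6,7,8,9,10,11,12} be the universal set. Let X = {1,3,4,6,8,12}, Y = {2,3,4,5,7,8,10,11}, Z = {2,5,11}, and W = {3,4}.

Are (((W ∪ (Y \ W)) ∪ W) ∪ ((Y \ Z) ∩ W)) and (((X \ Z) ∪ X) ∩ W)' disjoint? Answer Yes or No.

No

Y \ W = {2,5,7,8,10,11}
W ∪ (Y \ W) = {2,3,4,5,7,8,10,11}
(W ∪ (Y \ W)) ∪ W = {2,3,4,5,7,8,10,11}
Y \ Z = {3,4,7,8,10}
(Y \ Z) ∩ W = {3,4}
((W ∪ (Y \ W)) ∪ W) ∪ ((Y \ Z) ∩ W) = {2,3,4,5,7,8,10,11}
X \ Z = {1,3,4,6,8,12}
(X \ Z) ∪ X = {1,3,4,6,8,12}
((X \ Z) ∪ X) ∩ W = {3,4}
(((X \ Z) ∪ X) ∩ W)' = {1,2,5,6,7,8,9,10,11,12}
2 lies in both, so they are not disjoint.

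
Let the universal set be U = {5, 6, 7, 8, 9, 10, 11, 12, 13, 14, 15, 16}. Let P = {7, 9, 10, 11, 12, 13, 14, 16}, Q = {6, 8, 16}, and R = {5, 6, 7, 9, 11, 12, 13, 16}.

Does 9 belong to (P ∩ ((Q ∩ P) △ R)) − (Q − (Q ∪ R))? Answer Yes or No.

Yes

9 ∉ Q and 9 ∈ P, so 9 ∉ Q ∩ P
9 ∉ (Q ∩ P) and 9 ∈ R, so 9 ∈ (Q ∩ P) △ R
9 ∈ P and 9 ∈ ((Q ∩ P) △ R), so 9 ∈ P ∩ ((Q ∩ P) △ R)
9 ∉ Q and 9 ∈ R, so 9 ∈ Q ∪ R
9 ∉ Q and 9 ∈ (Q ∪ R), so 9 ∉ Q − (Q ∪ R)
9 ∈ (P ∩ ((Q ∩ P) △ R)) and 9 ∉ (Q − (Q ∪ R)), so 9 ∈ (P ∩ ((Q ∩ P) △ R)) − (Q − (Q ∪ R))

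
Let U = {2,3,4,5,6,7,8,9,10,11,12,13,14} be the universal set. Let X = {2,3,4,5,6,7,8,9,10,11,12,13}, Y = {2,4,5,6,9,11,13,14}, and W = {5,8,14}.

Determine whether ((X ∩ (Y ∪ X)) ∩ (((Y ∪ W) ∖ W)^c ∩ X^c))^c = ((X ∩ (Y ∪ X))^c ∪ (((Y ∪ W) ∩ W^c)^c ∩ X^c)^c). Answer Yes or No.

Yes

Y ∪ X = {2,3,4,5,6,7,8,9,10,11,12,13,14}
X ∩ (Y ∪ X) = {2,3,4,5,6,7,8,9,10,11,12,13}
Y ∪ W = {2,4,5,6,8,9,11,13,14}
(Y ∪ W) ∖ W = {2,4,6,9,11,13}
((Y ∪ W) ∖ W)^c = {3,5,7,8,10,12,14}
X^c = {14}
((Y ∪ W) ∖ W)^c ∩ X^c = {14}
(X ∩ (Y ∪ X)) ∩ (((Y ∪ W) ∖ W)^c ∩ X^c) = {}
((X ∩ (Y ∪ X)) ∩ (((Y ∪ W) ∖ W)^c ∩ X^c))^c = {2,3,4,5,6,7,8,9,10,11,12,13,14}
(X ∩ (Y ∪ X))^c = {14}
W^c = {2,3,4,6,7,9,10,11,12,13}
(Y ∪ W) ∩ W^c = {2,4,6,9,11,13}
((Y ∪ W) ∩ W^c)^c = {3,5,7,8,10,12,14}
((Y ∪ W) ∩ W^c)^c ∩ X^c = {14}
(((Y ∪ W) ∩ W^c)^c ∩ X^c)^c = {2,3,4,5,6,7,8,9,10,11,12,13}
(X ∩ (Y ∪ X))^c ∪ (((Y ∪ W) ∩ W^c)^c ∩ X^c)^c = {2,3,4,5,6,7,8,9,10,11,12,13,14}
Both equal {2,3,4,5,6,7,8,9,10,11,12,13,14}, so ((X ∩ (Y ∪ X)) ∩ (((Y ∪ W) ∖ W)^c ∩ X^c))^c = (X ∩ (Y ∪ X))^c ∪ (((Y ∪ W) ∩ W^c)^c ∩ X^c)^c.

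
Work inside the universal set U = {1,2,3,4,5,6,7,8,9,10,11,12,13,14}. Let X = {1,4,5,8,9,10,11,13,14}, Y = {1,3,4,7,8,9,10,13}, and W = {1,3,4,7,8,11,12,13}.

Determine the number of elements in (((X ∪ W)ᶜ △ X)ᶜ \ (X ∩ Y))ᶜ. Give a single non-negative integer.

11

X ∪ W = {1,3,4,5,7,8,9,10,11,12,13,14}
(X ∪ W)ᶜ = {2,6}
(X ∪ W)ᶜ △ X = {1,2,4,5,6,8,9,10,11,13,14}
((X ∪ W)ᶜ △ X)ᶜ = {3,7,12}
X ∩ Y = {1,4,8,9,10,13}
((X ∪ W)ᶜ △ X)ᶜ \ (X ∩ Y) = {3,7,12}
(((X ∪ W)ᶜ △ X)ᶜ \ (X ∩ Y))ᶜ = {1,2,4,5,6,8,9,10,11,13,14}
|(((X ∪ W)ᶜ △ X)ᶜ \ (X ∩ Y))ᶜ| = 11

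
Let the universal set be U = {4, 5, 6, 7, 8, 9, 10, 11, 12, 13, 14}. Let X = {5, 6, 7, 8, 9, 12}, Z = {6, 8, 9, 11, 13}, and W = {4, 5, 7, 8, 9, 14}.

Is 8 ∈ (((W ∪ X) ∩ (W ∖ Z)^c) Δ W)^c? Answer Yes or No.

Yes

8 ∈ W and 8 ∈ X, so 8 ∈ W ∪ X
8 ∈ W and 8 ∈ Z, so 8 ∉ W ∖ Z
8 ∈ (W ∖ Z)^c since 8 ∉ (W ∖ Z)
8 ∈ (W ∪ X) and 8 ∈ (W ∖ Z)^c, so 8 ∈ (W ∪ X) ∩ (W ∖ Z)^c
8 ∈ ((W ∪ X) ∩ (W ∖ Z)^c) and 8 ∈ W, so 8 ∉ ((W ∪ X) ∩ (W ∖ Z)^c) Δ W
8 ∈ (((W ∪ X) ∩ (W ∖ Z)^c) Δ W)^c since 8 ∉ (((W ∪ X) ∩ (W ∖ Z)^c) Δ W)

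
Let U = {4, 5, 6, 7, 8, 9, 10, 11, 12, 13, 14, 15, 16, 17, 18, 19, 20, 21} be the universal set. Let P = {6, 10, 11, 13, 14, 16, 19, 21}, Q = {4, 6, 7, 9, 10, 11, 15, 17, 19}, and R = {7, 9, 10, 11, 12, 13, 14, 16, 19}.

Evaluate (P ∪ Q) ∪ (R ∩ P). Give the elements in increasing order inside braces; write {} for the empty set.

{4, 6, 7, 9, 10, 11, 13, 14, 15, 16, 17, 19, 21}

P ∪ Q = {4, 6, 7, 9, 10, 11, 13, 14, 15, 16, 17, 19, 21}
R ∩ P = {10, 11, 13, 14, 16, 19}
(P ∪ Q) ∪ (R ∩ P) = {4, 6, 7, 9, 10, 11, 13, 14, 15, 16, 17, 19, 21}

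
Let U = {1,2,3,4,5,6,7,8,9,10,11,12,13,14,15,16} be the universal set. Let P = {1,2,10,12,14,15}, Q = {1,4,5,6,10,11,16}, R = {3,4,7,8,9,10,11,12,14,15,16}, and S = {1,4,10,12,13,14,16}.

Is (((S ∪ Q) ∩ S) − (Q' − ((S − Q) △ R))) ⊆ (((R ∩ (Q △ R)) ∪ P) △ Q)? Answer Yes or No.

No

S ∪ Q = {1,4,5,6,10,11,12,13,14,16}
(S ∪ Q) ∩ S = {1,4,10,12,13,14,16}
Q' = {2,3,7,8,9,12,13,14,15}
S − Q = {12,13,14}
(S − Q) △ R = {3,4,7,8,9,10,11,13,15,16}
Q' − ((S − Q) △ R) = {2,12,14}
((S ∪ Q) ∩ S) − (Q' − ((S − Q) △ R)) = {1,4,10,13,16}
Q △ R = {1,3,5,6,7,8,9,12,14,15}
R ∩ (Q △ R) = {3,7,8,9,12,14,15}
(R ∩ (Q △ R)) ∪ P = {1,2,3,7,8,9,10,12,14,15}
((R ∩ (Q △ R)) ∪ P) △ Q = {2,3,4,5,6,7,8,9,11,12,14,15,16}
1 ∈ ((S ∪ Q) ∩ S) − (Q' − ((S − Q) △ R)) but 1 ∉ ((R ∩ (Q △ R)) ∪ P) △ Q, so the inclusion fails.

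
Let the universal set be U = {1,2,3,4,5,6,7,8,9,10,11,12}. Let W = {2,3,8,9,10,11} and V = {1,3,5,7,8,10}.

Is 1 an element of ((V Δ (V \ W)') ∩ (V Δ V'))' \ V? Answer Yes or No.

1 ∈ V and 1 ∉ W, so 1 ∈ V \ W
1 ∉ (V \ W)' since 1 ∈ (V \ W)
1 ∈ V and 1 ∉ (V \ W)', so 1 ∈ V Δ (V \ W)'
1 ∈ V, so 1 ∉ V'
1 ∈ V and 1 ∉ V', so 1 ∈ V Δ V'
1 ∈ (V Δ (V \ W)') and 1 ∈ (V Δ V'), so 1 ∈ (V Δ (V \ W)') ∩ (V Δ V')
1 ∉ ((V Δ (V \ W)') ∩ (V Δ V'))' since 1 ∈ ((V Δ (V \ W)') ∩ (V Δ V'))
1 ∉ ((V Δ (V \ W)') ∩ (V Δ V'))' and 1 ∈ V, so 1 ∉ ((V Δ (V \ W)') ∩ (V Δ V'))' \ V

No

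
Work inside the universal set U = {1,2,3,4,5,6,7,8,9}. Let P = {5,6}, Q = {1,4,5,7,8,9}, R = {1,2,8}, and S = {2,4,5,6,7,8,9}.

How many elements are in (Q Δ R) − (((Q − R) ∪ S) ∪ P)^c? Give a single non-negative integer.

5

Q Δ R = {2,4,5,7,9}
Q − R = {4,5,7,9}
(Q − R) ∪ S = {2,4,5,6,7,8,9}
((Q − R) ∪ S) ∪ P = {2,4,5,6,7,8,9}
(((Q − R) ∪ S) ∪ P)^c = {1,3}
(Q Δ R) − (((Q − R) ∪ S) ∪ P)^c = {2,4,5,7,9}
|(Q Δ R) − (((Q − R) ∪ S) ∪ P)^c| = 5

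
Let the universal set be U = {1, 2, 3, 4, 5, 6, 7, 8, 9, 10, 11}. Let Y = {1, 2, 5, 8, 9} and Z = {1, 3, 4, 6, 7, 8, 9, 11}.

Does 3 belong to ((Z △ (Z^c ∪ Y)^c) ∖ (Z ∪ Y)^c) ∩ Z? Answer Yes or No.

3 ∈ Z, so 3 ∉ Z^c
3 ∉ Z^c and 3 ∉ Y, so 3 ∉ Z^c ∪ Y
3 ∈ (Z^c ∪ Y)^c since 3 ∉ (Z^c ∪ Y)
3 ∈ Z and 3 ∈ (Z^c ∪ Y)^c, so 3 ∉ Z △ (Z^c ∪ Y)^c
3 ∈ Z and 3 ∉ Y, so 3 ∈ Z ∪ Y
3 ∉ (Z ∪ Y)^c since 3 ∈ (Z ∪ Y)
3 ∉ (Z △ (Z^c ∪ Y)^c) and 3 ∉ (Z ∪ Y)^c, so 3 ∉ (Z △ (Z^c ∪ Y)^c) ∖ (Z ∪ Y)^c
3 ∉ ((Z △ (Z^c ∪ Y)^c) ∖ (Z ∪ Y)^c) and 3 ∈ Z, so 3 ∉ ((Z △ (Z^c ∪ Y)^c) ∖ (Z ∪ Y)^c) ∩ Z

No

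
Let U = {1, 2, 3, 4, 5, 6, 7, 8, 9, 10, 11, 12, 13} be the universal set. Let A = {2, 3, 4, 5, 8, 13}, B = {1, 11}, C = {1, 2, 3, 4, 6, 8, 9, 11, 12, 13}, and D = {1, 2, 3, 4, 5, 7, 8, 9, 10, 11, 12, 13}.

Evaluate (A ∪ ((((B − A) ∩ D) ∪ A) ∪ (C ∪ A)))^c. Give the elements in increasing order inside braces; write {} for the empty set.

{7, 10}

B − A = {1, 11}
(B − A) ∩ D = {1, 11}
((B − A) ∩ D) ∪ A = {1, 2, 3, 4, 5, 8, 11, 13}
C ∪ A = {1, 2, 3, 4, 5, 6, 8, 9, 11, 12, 13}
(((B − A) ∩ D) ∪ A) ∪ (C ∪ A) = {1, 2, 3, 4, 5, 6, 8, 9, 11, 12, 13}
A ∪ ((((B − A) ∩ D) ∪ A) ∪ (C ∪ A)) = {1, 2, 3, 4, 5, 6, 8, 9, 11, 12, 13}
(A ∪ ((((B − A) ∩ D) ∪ A) ∪ (C ∪ A)))^c = {7, 10}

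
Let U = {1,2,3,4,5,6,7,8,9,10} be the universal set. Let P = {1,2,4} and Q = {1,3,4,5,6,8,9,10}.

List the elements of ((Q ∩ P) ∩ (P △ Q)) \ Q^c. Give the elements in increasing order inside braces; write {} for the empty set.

Q ∩ P = {1,4}
P △ Q = {2,3,5,6,8,9,10}
(Q ∩ P) ∩ (P △ Q) = {}
Q^c = {2,7}
((Q ∩ P) ∩ (P △ Q)) \ Q^c = {}

{}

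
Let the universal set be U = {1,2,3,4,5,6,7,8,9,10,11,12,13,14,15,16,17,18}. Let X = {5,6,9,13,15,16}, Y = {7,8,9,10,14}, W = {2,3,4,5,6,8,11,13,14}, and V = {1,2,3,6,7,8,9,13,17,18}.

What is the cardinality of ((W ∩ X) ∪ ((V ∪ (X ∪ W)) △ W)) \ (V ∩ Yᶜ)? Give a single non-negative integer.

5

W ∩ X = {5,6,13}
X ∪ W = {2,3,4,5,6,8,9,11,13,14,15,16}
V ∪ (X ∪ W) = {1,2,3,4,5,6,7,8,9,11,13,14,15,16,17,18}
(V ∪ (X ∪ W)) △ W = {1,7,9,15,16,17,18}
(W ∩ X) ∪ ((V ∪ (X ∪ W)) △ W) = {1,5,6,7,9,13,15,16,17,18}
Yᶜ = {1,2,3,4,5,6,11,12,13,15,16,17,18}
V ∩ Yᶜ = {1,2,3,6,13,17,18}
((W ∩ X) ∪ ((V ∪ (X ∪ W)) △ W)) \ (V ∩ Yᶜ) = {5,7,9,15,16}
|((W ∩ X) ∪ ((V ∪ (X ∪ W)) △ W)) \ (V ∩ Yᶜ)| = 5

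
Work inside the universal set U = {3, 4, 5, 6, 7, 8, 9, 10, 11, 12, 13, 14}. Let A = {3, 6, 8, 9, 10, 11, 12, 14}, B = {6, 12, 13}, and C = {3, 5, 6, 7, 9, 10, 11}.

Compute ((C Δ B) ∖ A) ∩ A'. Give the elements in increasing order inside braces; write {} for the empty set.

C Δ B = {3, 5, 7, 9, 10, 11, 12, 13}
(C Δ B) ∖ A = {5, 7, 13}
A' = {4, 5, 7, 13}
((C Δ B) ∖ A) ∩ A' = {5, 7, 13}

{5, 7, 13}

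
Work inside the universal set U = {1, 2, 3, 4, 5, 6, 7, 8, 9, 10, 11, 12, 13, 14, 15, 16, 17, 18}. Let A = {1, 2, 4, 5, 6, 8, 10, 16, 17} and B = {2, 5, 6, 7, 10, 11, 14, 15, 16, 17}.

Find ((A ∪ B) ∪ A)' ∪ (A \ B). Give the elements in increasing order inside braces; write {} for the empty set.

A ∪ B = {1, 2, 4, 5, 6, 7, 8, 10, 11, 14, 15, 16, 17}
(A ∪ B) ∪ A = {1, 2, 4, 5, 6, 7, 8, 10, 11, 14, 15, 16, 17}
((A ∪ B) ∪ A)' = {3, 9, 12, 13, 18}
A \ B = {1, 4, 8}
((A ∪ B) ∪ A)' ∪ (A \ B) = {1, 3, 4, 8, 9, 12, 13, 18}

{1, 3, 4, 8, 9, 12, 13, 18}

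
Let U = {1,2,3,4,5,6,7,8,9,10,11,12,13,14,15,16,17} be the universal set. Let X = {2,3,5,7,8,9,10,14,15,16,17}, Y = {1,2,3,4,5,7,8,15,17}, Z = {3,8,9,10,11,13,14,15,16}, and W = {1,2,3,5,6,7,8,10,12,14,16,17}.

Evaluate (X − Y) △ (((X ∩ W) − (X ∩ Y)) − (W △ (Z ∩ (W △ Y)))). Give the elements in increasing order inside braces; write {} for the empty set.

X − Y = {9,10,14,16}
X ∩ W = {2,3,5,7,8,10,14,16,17}
X ∩ Y = {2,3,5,7,8,15,17}
(X ∩ W) − (X ∩ Y) = {10,14,16}
W △ Y = {4,6,10,12,14,15,16}
Z ∩ (W △ Y) = {10,14,15,16}
W △ (Z ∩ (W △ Y)) = {1,2,3,5,6,7,8,12,15,17}
((X ∩ W) − (X ∩ Y)) − (W △ (Z ∩ (W △ Y))) = {10,14,16}
(X − Y) △ (((X ∩ W) − (X ∩ Y)) − (W △ (Z ∩ (W △ Y)))) = {9}

{9}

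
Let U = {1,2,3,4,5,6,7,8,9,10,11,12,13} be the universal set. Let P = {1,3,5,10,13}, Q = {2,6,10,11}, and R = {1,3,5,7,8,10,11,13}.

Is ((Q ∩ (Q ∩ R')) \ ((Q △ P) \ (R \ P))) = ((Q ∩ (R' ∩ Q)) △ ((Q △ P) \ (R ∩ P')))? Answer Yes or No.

R' = {2,4,6,9,12}
Q ∩ R' = {2,6}
Q ∩ (Q ∩ R') = {2,6}
Q △ P = {1,2,3,5,6,11,13}
R \ P = {7,8,11}
(Q △ P) \ (R \ P) = {1,2,3,5,6,13}
(Q ∩ (Q ∩ R')) \ ((Q △ P) \ (R \ P)) = {}
R' ∩ Q = {2,6}
Q ∩ (R' ∩ Q) = {2,6}
P' = {2,4,6,7,8,9,11,12}
R ∩ P' = {7,8,11}
(Q △ P) \ (R ∩ P') = {1,2,3,5,6,13}
(Q ∩ (R' ∩ Q)) △ ((Q △ P) \ (R ∩ P')) = {1,3,5,13}
1 ∈ (Q ∩ (R' ∩ Q)) △ ((Q △ P) \ (R ∩ P')) but 1 ∉ (Q ∩ (Q ∩ R')) \ ((Q △ P) \ (R \ P)), so they differ.

No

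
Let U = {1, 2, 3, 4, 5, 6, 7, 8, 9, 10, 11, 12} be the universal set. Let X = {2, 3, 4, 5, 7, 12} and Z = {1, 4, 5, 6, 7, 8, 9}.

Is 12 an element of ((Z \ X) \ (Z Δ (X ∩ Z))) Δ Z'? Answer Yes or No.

12 ∉ Z and 12 ∈ X, so 12 ∉ Z \ X
12 ∈ X and 12 ∉ Z, so 12 ∉ X ∩ Z
12 ∉ Z and 12 ∉ (X ∩ Z), so 12 ∉ Z Δ (X ∩ Z)
12 ∉ (Z \ X) and 12 ∉ (Z Δ (X ∩ Z)), so 12 ∉ (Z \ X) \ (Z Δ (X ∩ Z))
12 ∉ Z, so 12 ∈ Z'
12 ∉ ((Z \ X) \ (Z Δ (X ∩ Z))) and 12 ∈ Z', so 12 ∈ ((Z \ X) \ (Z Δ (X ∩ Z))) Δ Z'

Yes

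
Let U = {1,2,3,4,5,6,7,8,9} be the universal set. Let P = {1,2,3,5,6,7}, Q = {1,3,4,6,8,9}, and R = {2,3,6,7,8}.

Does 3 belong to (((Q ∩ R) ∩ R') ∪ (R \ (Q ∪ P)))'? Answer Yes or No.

3 ∈ Q and 3 ∈ R, so 3 ∈ Q ∩ R
3 ∈ R, so 3 ∉ R'
3 ∈ (Q ∩ R) and 3 ∉ R', so 3 ∉ (Q ∩ R) ∩ R'
3 ∈ Q and 3 ∈ P, so 3 ∈ Q ∪ P
3 ∈ R and 3 ∈ (Q ∪ P), so 3 ∉ R \ (Q ∪ P)
3 ∉ ((Q ∩ R) ∩ R') and 3 ∉ (R \ (Q ∪ P)), so 3 ∉ ((Q ∩ R) ∩ R') ∪ (R \ (Q ∪ P))
3 ∈ (((Q ∩ R) ∩ R') ∪ (R \ (Q ∪ P)))' since 3 ∉ (((Q ∩ R) ∩ R') ∪ (R \ (Q ∪ P)))

Yes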